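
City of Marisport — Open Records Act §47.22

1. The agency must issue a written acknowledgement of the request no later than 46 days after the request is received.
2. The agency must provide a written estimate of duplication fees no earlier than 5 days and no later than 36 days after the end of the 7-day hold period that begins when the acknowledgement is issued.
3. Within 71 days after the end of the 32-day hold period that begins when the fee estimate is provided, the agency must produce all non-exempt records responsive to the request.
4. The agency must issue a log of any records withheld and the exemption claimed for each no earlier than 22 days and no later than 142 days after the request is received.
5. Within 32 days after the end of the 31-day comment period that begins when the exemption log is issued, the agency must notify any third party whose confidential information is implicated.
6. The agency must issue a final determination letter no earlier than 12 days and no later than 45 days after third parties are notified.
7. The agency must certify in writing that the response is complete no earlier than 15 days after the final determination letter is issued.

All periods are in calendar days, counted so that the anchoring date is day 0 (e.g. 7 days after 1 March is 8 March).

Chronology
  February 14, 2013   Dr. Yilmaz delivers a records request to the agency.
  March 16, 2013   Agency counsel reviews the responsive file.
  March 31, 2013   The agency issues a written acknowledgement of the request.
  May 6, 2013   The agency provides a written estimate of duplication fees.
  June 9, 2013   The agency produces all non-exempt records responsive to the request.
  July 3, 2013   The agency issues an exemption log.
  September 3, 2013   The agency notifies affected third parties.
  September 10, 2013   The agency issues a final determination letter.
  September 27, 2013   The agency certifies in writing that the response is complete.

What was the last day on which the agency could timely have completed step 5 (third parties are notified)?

September 4, 2013

The exemption log is issued on July 3, 2013; the 31-day comment period therefore ends August 3, 2013, and step 5 runs from that date. 32 days after August 3, 2013 is September 4, 2013.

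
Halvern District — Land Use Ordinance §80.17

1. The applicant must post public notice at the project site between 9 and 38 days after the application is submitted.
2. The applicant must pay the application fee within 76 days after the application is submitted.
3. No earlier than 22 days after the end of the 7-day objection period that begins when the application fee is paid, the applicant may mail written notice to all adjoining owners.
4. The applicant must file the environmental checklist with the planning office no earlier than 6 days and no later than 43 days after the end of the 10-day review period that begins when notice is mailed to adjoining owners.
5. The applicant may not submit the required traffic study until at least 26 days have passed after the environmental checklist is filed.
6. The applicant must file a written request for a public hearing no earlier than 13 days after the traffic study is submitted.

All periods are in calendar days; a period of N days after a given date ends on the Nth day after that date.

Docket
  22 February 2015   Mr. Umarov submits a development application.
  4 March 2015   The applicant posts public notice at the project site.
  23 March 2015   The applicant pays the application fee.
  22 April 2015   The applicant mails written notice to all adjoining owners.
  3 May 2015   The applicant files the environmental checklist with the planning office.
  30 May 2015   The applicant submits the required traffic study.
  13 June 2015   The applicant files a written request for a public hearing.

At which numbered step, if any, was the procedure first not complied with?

Step 1: the window is 9–38 days after 22 February 2015 (when the application is submitted), so 3 March 2015 through 1 April 2015; 4 March 2015 falls inside that range.
Step 2: 76 days after 22 February 2015 (when the application is submitted) is 9 May 2015; 23 March 2015 is within that limit.
Step 3: the earliest permitted date is 22 days after 30 March 2015 (end of the 7-day objection period, which began when the application fee is paid on 23 March 2015), i.e. 21 April 2015; done 22 April 2015, after the minimum wait.
Step 4: the window is 6–43 days after 2 May 2015 (end of the 10-day review period, which began when notice is mailed to adjoining owners on 22 April 2015), so 8 May 2015 through 14 June 2015; 3 May 2015 is 5 days too early.

Step 4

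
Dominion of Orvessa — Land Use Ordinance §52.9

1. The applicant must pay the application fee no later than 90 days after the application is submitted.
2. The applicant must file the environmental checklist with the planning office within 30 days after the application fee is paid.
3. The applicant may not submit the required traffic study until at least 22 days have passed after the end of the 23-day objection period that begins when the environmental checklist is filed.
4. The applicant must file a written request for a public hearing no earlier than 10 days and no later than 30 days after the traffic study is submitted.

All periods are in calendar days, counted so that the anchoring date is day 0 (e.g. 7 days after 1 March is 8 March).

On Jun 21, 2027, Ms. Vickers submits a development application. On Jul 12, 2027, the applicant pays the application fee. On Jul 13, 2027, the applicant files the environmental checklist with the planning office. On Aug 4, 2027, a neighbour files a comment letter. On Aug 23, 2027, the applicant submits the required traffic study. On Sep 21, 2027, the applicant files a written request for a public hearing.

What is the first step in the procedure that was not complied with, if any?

Step 3

(1) due by Jun 21, 2027 + 90 days = Sep 19, 2027; Jul 12, 2027 is within that limit.
(2) due by Jul 12, 2027 + 30 days = Aug 11, 2027; completed Jul 13, 2027, before the deadline.
(3) permitted from Aug 5, 2027 + 22 days = Aug 27, 2027 onward; Aug 23, 2027 is 4 days before the earliest permitted date.
No need to go further; step 3 was not satisfied.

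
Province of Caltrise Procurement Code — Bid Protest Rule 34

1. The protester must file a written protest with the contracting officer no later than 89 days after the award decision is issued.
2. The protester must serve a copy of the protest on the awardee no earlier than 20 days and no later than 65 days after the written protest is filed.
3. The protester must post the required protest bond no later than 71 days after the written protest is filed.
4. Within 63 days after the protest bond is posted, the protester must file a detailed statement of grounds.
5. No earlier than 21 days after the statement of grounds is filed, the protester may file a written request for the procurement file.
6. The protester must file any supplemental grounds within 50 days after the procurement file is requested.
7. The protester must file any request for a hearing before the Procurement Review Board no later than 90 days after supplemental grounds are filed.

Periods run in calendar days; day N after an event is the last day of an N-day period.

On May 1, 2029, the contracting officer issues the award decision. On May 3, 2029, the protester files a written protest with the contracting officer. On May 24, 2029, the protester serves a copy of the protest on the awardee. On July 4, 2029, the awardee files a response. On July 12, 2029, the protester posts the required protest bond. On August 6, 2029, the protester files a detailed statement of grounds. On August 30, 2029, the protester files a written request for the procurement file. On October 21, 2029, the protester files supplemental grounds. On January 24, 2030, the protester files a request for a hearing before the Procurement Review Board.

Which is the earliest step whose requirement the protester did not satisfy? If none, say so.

Step 6

(1) due by May 1, 2029 + 89 days = July 29, 2029; completed May 3, 2029, before the deadline.
(2) the permitted window runs from May 3, 2029 + 20 = May 23, 2029 to May 3, 2029 + 65 = July 7, 2029; done May 24, 2029, which is between those dates.
(3) due by May 3, 2029 + 71 days = July 13, 2029; July 12, 2029 is within that limit.
(4) due by July 12, 2029 + 63 days = September 13, 2029; August 6, 2029 is within that limit.
(5) permitted from August 6, 2029 + 21 days = August 27, 2029 onward; August 30, 2029 is on or after that date.
(6) due by August 30, 2029 + 50 days = October 19, 2029; October 21, 2029 misses that deadline by 2 days.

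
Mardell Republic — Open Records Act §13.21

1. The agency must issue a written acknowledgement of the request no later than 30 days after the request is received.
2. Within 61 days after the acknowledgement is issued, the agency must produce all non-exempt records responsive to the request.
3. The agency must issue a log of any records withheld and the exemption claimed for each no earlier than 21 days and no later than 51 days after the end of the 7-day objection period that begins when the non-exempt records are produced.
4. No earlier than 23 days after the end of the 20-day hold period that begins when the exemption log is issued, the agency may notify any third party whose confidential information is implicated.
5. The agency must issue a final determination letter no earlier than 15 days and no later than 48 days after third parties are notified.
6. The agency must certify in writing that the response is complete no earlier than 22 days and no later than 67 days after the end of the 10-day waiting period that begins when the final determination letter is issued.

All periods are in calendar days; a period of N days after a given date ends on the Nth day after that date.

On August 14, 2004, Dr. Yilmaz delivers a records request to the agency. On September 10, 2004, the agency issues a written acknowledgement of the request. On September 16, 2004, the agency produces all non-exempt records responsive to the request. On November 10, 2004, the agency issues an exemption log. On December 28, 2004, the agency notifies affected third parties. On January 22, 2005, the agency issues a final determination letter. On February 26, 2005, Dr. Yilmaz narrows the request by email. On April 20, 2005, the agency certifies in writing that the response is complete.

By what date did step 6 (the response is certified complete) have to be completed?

The final determination letter is issued on January 22, 2005; the 10-day waiting period therefore ends February 1, 2005, and step 6 runs from that date. The window is 22–67 days after February 1, 2005; it closes on April 9, 2005.

April 9, 2005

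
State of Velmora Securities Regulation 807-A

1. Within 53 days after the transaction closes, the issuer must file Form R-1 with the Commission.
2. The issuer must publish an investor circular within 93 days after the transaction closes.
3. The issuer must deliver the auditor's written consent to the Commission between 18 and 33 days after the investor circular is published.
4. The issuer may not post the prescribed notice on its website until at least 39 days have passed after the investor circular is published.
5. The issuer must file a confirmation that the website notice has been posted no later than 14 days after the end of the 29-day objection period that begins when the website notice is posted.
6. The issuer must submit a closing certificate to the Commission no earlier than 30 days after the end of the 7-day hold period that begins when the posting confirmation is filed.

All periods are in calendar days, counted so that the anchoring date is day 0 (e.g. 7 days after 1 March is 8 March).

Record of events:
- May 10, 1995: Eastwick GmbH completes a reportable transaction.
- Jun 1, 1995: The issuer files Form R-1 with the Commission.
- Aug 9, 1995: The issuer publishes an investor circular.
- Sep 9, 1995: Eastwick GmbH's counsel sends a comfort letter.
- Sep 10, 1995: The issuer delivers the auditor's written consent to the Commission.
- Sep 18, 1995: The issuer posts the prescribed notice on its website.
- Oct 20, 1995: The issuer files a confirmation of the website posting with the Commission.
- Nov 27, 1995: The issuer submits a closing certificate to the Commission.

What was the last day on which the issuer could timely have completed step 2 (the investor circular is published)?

Step 2 runs from May 10, 1995, when the transaction closes. 93 days after May 10, 1995 is Aug 11, 1995.

Aug 11, 1995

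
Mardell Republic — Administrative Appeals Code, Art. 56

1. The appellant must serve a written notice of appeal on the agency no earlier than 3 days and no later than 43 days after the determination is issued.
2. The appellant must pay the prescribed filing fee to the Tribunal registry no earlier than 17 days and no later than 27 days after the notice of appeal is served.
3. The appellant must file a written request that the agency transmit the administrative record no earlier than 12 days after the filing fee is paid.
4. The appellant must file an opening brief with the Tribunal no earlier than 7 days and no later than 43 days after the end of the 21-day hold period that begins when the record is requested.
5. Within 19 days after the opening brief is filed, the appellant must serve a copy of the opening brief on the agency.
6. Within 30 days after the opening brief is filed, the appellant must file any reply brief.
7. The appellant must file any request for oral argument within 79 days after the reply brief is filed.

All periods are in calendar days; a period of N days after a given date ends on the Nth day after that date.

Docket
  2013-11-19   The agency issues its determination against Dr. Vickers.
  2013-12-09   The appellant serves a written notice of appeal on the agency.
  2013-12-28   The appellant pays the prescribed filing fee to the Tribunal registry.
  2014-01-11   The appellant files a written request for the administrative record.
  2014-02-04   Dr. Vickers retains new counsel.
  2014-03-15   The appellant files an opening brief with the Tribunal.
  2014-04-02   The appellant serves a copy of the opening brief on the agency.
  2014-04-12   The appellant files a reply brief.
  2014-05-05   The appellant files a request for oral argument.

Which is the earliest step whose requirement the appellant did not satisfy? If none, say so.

(1) the permitted window runs from 2013-11-19 + 3 = 2013-11-22 to 2013-11-19 + 43 = 2014-01-01; 2013-12-09 falls inside that range.
(2) the permitted window runs from 2013-12-09 + 17 = 2013-12-26 to 2013-12-09 + 27 = 2014-01-05; done 2013-12-28 — within the window.
(3) permitted from 2013-12-28 + 12 days = 2014-01-09 onward; done 2014-01-11 — permitted.
(4) the permitted window runs from 2014-02-01 + 7 = 2014-02-08 to 2014-02-01 + 43 = 2014-03-16; done 2014-03-15, which is between those dates.
(5) due by 2014-03-15 + 19 days = 2014-04-03; 2014-04-02 is within that limit.
(6) due by 2014-03-15 + 30 days = 2014-04-14; done 2014-04-12 — timely.
(7) due by 2014-04-12 + 79 days = 2014-06-30; done 2014-05-05 — timely.

None — every step was satisfied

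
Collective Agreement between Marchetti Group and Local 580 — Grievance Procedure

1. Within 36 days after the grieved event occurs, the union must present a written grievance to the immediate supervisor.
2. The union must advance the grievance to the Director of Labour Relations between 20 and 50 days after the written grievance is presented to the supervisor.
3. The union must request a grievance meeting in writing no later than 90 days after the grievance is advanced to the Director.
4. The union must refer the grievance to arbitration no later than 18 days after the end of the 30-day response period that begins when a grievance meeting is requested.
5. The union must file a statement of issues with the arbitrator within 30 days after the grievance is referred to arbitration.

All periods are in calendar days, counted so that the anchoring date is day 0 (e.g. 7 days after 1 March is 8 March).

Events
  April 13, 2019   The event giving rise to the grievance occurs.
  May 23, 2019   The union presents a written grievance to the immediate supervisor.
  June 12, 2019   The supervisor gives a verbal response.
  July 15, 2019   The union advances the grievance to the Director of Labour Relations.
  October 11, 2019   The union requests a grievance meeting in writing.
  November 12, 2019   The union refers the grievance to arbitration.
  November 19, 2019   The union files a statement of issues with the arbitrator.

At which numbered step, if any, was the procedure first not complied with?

Step 1

Step 1 — counting 36 days from April 13, 2019 (when the grieved event occurs) gives a deadline of May 19, 2019; done May 23, 2019 — 4 days late.
That is the first point of non-compliance.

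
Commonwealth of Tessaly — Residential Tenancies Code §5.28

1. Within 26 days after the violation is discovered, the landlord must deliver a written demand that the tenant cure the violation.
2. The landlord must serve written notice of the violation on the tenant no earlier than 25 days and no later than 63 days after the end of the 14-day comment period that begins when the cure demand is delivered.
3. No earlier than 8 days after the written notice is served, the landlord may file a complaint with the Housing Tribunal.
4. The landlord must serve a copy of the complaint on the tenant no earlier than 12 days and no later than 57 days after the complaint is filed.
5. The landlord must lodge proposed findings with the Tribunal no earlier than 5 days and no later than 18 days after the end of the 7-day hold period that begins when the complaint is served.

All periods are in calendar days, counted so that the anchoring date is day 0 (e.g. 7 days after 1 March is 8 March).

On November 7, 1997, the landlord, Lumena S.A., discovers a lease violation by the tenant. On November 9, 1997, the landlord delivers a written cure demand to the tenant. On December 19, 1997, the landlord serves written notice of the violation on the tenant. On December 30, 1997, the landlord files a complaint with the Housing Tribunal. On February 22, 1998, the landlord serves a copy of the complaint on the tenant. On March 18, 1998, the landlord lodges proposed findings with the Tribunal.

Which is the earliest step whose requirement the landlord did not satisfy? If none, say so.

None — every step was satisfied

(1) due by November 7, 1997 + 26 days = December 3, 1997; done November 9, 1997 — timely.
(2) the permitted window runs from November 23, 1997 + 25 = December 18, 1997 to November 23, 1997 + 63 = January 25, 1998; December 19, 1997 falls inside that range.
(3) permitted from December 19, 1997 + 8 days = December 27, 1997 onward; done December 30, 1997, after the minimum wait.
(4) the permitted window runs from December 30, 1997 + 12 = January 11, 1998 to December 30, 1997 + 57 = February 25, 1998; done February 22, 1998, which is between those dates.
(5) the permitted window runs from March 1, 1998 + 5 = March 6, 1998 to March 1, 1998 + 18 = March 19, 1998; March 18, 1998 falls inside that range.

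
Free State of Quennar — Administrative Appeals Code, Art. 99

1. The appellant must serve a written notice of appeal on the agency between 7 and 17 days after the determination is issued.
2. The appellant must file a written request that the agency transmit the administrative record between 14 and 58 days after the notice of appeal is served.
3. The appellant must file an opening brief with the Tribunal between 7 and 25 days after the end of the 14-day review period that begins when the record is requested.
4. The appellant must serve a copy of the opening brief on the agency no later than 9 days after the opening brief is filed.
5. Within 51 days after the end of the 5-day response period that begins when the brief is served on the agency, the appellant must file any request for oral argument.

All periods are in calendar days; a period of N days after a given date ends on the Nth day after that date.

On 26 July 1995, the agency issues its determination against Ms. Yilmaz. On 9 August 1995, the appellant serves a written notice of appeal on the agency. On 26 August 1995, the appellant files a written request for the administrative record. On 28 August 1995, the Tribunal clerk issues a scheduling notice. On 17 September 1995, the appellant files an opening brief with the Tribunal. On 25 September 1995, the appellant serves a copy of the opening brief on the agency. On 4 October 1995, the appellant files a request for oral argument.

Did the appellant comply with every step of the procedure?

Yes

Step 1: the window is 7–17 days after 26 July 1995 (when the determination is issued), so 2 August 1995 through 12 August 1995; 9 August 1995 falls inside that range.
Step 2: the window is 14–58 days after 9 August 1995 (when the notice of appeal is served), so 23 August 1995 through 6 October 1995; 26 August 1995 falls inside that range.
Step 3: the window is 7–25 days after 9 September 1995 (end of the 14-day review period, which began when the record is requested on 26 August 1995), so 16 September 1995 through 4 October 1995; done 17 September 1995, which is between those dates.
Step 4: 9 days after 17 September 1995 (when the opening brief is filed) is 26 September 1995; completed 25 September 1995, before the deadline.
Step 5: 51 days after 30 September 1995 (end of the 5-day response period, which began when the brief is served on the agency on 25 September 1995) is 20 November 1995; completed 4 October 1995, before the deadline.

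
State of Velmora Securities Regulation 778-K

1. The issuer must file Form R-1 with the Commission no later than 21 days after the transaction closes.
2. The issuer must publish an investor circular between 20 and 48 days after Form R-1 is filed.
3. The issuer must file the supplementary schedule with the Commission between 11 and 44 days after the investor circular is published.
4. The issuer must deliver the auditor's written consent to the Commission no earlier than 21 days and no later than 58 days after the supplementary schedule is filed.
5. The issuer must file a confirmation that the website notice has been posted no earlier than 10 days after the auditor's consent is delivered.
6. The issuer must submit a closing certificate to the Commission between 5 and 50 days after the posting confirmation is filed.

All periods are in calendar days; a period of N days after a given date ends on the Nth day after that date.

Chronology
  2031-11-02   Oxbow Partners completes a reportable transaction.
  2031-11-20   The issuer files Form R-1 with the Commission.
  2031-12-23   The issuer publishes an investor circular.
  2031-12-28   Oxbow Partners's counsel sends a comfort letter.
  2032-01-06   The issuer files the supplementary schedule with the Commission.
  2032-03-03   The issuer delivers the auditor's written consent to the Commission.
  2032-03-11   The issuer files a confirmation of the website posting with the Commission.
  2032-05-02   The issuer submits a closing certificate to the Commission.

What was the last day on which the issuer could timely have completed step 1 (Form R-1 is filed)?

Step 1 runs from 2031-11-02, when the transaction closes. 21 days after 2031-11-02 is 2031-11-23.

2031-11-23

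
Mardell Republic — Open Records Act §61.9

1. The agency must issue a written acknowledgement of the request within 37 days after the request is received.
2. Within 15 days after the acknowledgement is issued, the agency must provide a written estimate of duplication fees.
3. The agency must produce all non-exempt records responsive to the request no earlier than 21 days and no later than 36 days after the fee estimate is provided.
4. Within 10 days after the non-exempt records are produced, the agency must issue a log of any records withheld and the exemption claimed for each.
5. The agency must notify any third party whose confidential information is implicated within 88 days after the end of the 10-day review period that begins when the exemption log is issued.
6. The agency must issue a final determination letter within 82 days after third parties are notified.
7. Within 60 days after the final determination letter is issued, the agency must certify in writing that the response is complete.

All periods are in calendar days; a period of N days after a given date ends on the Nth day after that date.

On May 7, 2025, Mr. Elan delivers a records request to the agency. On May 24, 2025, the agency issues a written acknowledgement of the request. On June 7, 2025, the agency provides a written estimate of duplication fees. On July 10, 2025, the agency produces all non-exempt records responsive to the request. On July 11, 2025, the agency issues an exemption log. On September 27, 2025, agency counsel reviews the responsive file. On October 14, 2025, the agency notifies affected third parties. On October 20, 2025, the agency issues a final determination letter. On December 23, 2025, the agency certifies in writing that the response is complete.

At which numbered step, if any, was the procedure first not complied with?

Step 7

Step 1: 37 days after May 7, 2025 (when the request is received) is June 13, 2025; done May 24, 2025 — timely.
Step 2: 15 days after May 24, 2025 (when the acknowledgement is issued) is June 8, 2025; June 7, 2025 is within that limit.
Step 3: the window is 21–36 days after June 7, 2025 (when the fee estimate is provided), so June 28, 2025 through July 13, 2025; done July 10, 2025, which is between those dates.
Step 4: 10 days after July 10, 2025 (when the non-exempt records are produced) is July 20, 2025; July 11, 2025 is within that limit.
Step 5: 88 days after July 21, 2025 (end of the 10-day review period, which began when the exemption log is issued on July 11, 2025) is October 17, 2025; done October 14, 2025 — timely.
Step 6: 82 days after October 14, 2025 (when third parties are notified) is January 4, 2026; October 20, 2025 is within that limit.
Step 7: 60 days after October 20, 2025 (when the final determination letter is issued) is December 19, 2025; December 23, 2025 misses that deadline by 4 days.
That is the first point of non-compliance.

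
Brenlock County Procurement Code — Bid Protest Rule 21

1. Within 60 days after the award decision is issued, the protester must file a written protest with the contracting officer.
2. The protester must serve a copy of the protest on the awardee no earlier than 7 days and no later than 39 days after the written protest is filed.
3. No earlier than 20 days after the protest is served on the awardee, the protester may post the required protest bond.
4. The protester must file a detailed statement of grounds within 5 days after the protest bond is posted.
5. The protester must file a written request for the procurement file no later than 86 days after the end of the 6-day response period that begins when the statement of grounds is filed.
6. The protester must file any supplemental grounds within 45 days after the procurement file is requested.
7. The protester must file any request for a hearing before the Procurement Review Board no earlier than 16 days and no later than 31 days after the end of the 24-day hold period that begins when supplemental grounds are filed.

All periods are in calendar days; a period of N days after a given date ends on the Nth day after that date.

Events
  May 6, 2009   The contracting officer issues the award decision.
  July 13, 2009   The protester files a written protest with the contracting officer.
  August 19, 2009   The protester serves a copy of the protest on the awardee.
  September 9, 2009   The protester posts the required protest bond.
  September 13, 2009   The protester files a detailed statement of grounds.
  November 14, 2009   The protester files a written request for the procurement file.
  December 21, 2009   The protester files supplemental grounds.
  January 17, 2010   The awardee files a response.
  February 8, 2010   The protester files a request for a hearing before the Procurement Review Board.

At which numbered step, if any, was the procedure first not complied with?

Step 1: 60 days after May 6, 2009 (when the award decision is issued) is July 5, 2009; July 13, 2009 misses that deadline by 8 days.

Step 1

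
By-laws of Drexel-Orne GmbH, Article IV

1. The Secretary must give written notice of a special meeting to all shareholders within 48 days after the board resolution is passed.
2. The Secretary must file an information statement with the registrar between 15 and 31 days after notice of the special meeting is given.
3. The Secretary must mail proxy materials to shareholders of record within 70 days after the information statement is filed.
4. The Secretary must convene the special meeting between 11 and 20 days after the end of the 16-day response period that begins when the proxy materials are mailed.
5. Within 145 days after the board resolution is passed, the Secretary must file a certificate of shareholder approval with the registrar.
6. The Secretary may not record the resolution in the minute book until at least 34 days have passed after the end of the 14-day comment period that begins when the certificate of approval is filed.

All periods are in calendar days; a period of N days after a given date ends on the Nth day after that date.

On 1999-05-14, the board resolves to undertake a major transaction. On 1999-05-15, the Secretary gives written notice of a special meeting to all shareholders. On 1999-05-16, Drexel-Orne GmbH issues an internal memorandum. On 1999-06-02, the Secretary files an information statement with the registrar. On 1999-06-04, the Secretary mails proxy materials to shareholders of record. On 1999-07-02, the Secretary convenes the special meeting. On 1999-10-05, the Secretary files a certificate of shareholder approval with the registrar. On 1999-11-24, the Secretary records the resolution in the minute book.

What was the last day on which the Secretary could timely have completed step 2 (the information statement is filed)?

Step 2 runs from 1999-05-15, when notice of the special meeting is given. The window is 15–31 days after 1999-05-15; it closes on 1999-06-15.

1999-06-15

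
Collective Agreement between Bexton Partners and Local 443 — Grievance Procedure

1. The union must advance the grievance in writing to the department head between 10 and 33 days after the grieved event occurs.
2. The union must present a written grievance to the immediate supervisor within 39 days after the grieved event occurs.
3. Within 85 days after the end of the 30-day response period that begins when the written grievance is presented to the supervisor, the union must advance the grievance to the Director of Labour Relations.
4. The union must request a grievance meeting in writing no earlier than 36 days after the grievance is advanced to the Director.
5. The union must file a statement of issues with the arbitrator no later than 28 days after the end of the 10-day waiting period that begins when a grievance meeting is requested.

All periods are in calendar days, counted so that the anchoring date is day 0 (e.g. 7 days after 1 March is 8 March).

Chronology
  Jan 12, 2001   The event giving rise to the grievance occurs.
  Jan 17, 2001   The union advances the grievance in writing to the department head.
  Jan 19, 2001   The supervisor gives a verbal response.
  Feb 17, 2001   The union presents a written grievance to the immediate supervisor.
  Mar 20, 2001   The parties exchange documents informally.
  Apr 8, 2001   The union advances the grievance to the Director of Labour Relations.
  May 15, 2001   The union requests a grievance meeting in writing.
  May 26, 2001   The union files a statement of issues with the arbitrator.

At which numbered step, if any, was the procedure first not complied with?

Step 1

(1) the permitted window runs from Jan 12, 2001 + 10 = Jan 22, 2001 to Jan 12, 2001 + 33 = Feb 14, 2001; Jan 17, 2001 is 5 days too early.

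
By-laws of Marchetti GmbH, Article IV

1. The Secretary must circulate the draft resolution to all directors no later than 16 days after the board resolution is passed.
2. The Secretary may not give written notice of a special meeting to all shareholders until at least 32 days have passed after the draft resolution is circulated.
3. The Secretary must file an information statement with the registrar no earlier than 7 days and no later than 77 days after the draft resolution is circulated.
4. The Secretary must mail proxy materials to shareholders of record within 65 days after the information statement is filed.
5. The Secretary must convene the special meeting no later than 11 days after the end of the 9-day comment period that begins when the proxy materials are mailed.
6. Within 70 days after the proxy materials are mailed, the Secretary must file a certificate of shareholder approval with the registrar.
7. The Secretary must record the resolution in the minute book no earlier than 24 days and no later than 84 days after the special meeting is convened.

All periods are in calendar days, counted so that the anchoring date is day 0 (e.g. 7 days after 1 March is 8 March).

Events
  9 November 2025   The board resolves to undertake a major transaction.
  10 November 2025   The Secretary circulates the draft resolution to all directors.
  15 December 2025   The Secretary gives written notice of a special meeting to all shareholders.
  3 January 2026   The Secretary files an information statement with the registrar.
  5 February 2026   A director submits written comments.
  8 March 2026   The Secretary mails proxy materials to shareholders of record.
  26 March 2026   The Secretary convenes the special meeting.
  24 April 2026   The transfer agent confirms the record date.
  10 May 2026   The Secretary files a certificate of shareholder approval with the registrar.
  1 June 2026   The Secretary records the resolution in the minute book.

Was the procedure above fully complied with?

Yes

Step 1: 16 days after 9 November 2025 (when the board resolution is passed) is 25 November 2025; done 10 November 2025 — timely.
Step 2: the earliest permitted date is 32 days after 10 November 2025 (when the draft resolution is circulated), i.e. 12 December 2025; 15 December 2025 is on or after that date.
Step 3: the window is 7–77 days after 10 November 2025 (when the draft resolution is circulated), so 17 November 2025 through 26 January 2026; done 3 January 2026, which is between those dates.
Step 4: 65 days after 3 January 2026 (when the information statement is filed) is 9 March 2026; done 8 March 2026 — timely.
Step 5: 11 days after 17 March 2026 (end of the 9-day comment period, which began when the proxy materials are mailed on 8 March 2026) is 28 March 2026; 26 March 2026 is within that limit.
Step 6: 70 days after 8 March 2026 (when the proxy materials are mailed) is 17 May 2026; 10 May 2026 is within that limit.
Step 7: the window is 24–84 days after 26 March 2026 (when the special meeting is convened), so 19 April 2026 through 18 June 2026; 1 June 2026 falls inside that range.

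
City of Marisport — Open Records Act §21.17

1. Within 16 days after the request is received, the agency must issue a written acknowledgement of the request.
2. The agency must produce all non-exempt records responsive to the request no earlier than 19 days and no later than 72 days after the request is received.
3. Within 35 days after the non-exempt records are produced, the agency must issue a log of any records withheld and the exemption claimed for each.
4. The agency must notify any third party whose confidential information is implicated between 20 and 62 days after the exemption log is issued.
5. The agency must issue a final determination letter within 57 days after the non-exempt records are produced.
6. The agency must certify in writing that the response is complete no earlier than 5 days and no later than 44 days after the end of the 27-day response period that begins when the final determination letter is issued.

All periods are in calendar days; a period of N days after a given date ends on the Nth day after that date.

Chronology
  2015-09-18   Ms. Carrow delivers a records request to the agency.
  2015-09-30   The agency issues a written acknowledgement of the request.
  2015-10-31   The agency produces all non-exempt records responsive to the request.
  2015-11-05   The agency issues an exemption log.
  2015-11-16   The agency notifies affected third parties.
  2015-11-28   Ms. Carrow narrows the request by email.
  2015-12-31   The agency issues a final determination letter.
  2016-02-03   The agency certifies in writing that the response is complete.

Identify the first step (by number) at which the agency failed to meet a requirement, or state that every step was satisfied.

Step 4

Step 1 — counting 16 days from 2015-09-18 (when the request is received) gives a deadline of 2015-10-04; completed 2015-09-30, before the deadline.
Step 2 — 19 and 72 days from 2015-09-18 (when the request is received) are 2015-10-07 and 2015-11-29 respectively; done 2015-10-31 — within the window.
Step 3 — counting 35 days from 2015-10-31 (when the non-exempt records are produced) gives a deadline of 2015-12-05; completed 2015-11-05, before the deadline.
Step 4 — 20 and 62 days from 2015-11-05 (when the exemption log is issued) are 2015-11-25 and 2016-01-06 respectively; 2015-11-16 is 9 days too early.
Later steps need not be reached.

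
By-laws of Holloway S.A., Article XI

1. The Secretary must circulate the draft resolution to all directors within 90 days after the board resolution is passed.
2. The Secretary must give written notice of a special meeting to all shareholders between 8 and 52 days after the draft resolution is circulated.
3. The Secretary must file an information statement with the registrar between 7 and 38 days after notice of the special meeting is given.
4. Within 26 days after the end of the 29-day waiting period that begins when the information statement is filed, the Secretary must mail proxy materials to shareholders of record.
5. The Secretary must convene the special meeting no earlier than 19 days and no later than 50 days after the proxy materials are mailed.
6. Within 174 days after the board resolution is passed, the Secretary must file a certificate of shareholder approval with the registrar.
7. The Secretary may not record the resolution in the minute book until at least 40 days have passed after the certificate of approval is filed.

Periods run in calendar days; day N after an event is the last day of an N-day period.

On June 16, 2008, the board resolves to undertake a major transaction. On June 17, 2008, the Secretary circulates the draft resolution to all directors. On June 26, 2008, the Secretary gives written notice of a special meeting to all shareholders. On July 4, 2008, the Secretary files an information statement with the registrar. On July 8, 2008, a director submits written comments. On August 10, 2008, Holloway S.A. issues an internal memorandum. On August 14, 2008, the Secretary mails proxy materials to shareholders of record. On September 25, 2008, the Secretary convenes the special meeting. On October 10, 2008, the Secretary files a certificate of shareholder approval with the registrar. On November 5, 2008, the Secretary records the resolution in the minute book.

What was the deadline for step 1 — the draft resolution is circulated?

Step 1 runs from June 16, 2008, when the board resolution is passed. 90 days after June 16, 2008 is September 14, 2008.

September 14, 2008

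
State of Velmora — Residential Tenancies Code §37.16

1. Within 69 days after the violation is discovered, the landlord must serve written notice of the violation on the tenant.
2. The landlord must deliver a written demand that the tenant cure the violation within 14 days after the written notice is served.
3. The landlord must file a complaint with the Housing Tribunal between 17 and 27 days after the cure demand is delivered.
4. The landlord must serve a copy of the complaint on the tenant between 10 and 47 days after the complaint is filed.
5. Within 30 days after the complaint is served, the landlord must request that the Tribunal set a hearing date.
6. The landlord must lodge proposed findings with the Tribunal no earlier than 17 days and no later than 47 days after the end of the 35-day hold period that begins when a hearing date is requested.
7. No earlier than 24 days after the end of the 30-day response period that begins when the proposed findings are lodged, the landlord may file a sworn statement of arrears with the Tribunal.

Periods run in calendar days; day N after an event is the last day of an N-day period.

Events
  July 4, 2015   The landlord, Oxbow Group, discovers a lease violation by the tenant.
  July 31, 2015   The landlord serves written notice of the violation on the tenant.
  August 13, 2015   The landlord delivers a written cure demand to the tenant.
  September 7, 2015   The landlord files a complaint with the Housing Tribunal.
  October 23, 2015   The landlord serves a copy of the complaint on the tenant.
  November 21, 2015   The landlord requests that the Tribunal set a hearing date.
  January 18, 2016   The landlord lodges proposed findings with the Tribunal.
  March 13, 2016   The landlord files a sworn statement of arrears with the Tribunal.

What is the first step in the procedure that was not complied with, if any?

None — every step was satisfied

Step 1: 69 days after July 4, 2015 (when the violation is discovered) is September 11, 2015; July 31, 2015 is within that limit.
Step 2: 14 days after July 31, 2015 (when the written notice is served) is August 14, 2015; completed August 13, 2015, before the deadline.
Step 3: the window is 17–27 days after August 13, 2015 (when the cure demand is delivered), so August 30, 2015 through September 9, 2015; done September 7, 2015, which is between those dates.
Step 4: the window is 10–47 days after September 7, 2015 (when the complaint is filed), so September 17, 2015 through October 24, 2015; done October 23, 2015, which is between those dates.
Step 5: 30 days after October 23, 2015 (when the complaint is served) is November 22, 2015; November 21, 2015 is within that limit.
Step 6: the window is 17–47 days after December 26, 2015 (end of the 35-day hold period, which began when a hearing date is requested on November 21, 2015), so January 12, 2016 through February 11, 2016; January 18, 2016 falls inside that range.
Step 7: the earliest permitted date is 24 days after February 17, 2016 (end of the 30-day response period, which began when the proposed findings are lodged on January 18, 2016), i.e. March 12, 2016; March 13, 2016 is on or after that date.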